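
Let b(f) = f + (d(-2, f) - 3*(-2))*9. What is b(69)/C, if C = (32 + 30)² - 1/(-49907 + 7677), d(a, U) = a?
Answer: 211150/7730101 ≈ 0.027315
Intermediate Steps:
C = 162332121/42230 (C = 62² - 1/(-42230) = 3844 - 1*(-1/42230) = 3844 + 1/42230 = 162332121/42230 ≈ 3844.0)
b(f) = 36 + f (b(f) = f + (-2 - 3*(-2))*9 = f + (-2 + 6)*9 = f + 4*9 = f + 36 = 36 + f)
b(69)/C = (36 + 69)/(162332121/42230) = 105*(42230/162332121) = 211150/7730101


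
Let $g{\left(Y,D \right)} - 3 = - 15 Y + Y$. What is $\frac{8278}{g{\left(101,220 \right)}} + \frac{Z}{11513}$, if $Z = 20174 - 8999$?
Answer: $- \frac{79536689}{16244843} \approx -4.8961$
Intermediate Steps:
$g{\left(Y,D \right)} = 3 - 14 Y$ ($g{\left(Y,D \right)} = 3 + \left(- 15 Y + Y\right) = 3 - 14 Y$)
$Z = 11175$ ($Z = 20174 - 8999 = 11175$)
$\frac{8278}{g{\left(101,220 \right)}} + \frac{Z}{11513} = \frac{8278}{3 - 1414} + \frac{11175}{11513} = \frac{8278}{3 - 1414} + 11175 \cdot \frac{1}{11513} = \frac{8278}{-1411} + \frac{11175}{11513} = 8278 \left(- \frac{1}{1411}\right) + \frac{11175}{11513} = - \frac{8278}{1411} + \frac{11175}{11513} = - \frac{79536689}{16244843}$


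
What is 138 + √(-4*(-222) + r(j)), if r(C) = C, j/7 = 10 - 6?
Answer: 138 + 2*√229 ≈ 168.27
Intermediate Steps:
j = 28 (j = 7*(10 - 6) = 7*4 = 28)
138 + √(-4*(-222) + r(j)) = 138 + √(-4*(-222) + 28) = 138 + √(888 + 28) = 138 + √916 = 138 + 2*√229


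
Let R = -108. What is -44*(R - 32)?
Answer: 6160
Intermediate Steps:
-44*(R - 32) = -44*(-108 - 32) = -44*(-140) = 6160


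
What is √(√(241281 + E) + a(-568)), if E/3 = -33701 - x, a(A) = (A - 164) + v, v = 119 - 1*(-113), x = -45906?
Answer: √(-500 + 2*√69474) ≈ 5.2114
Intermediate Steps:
v = 232 (v = 119 + 113 = 232)
a(A) = 68 + A (a(A) = (A - 164) + 232 = (-164 + A) + 232 = 68 + A)
E = 36615 (E = 3*(-33701 - 1*(-45906)) = 3*(-33701 + 45906) = 3*12205 = 36615)
√(√(241281 + E) + a(-568)) = √(√(241281 + 36615) + (68 - 568)) = √(√277896 - 500) = √(2*√69474 - 500) = √(-500 + 2*√69474)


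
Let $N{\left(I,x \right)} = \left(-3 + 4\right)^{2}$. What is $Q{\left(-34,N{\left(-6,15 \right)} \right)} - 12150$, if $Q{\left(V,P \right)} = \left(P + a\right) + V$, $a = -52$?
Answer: $-12235$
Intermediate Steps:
$N{\left(I,x \right)} = 1$ ($N{\left(I,x \right)} = 1^{2} = 1$)
$Q{\left(V,P \right)} = -52 + P + V$ ($Q{\left(V,P \right)} = \left(P - 52\right) + V = \left(-52 + P\right) + V = -52 + P + V$)
$Q{\left(-34,N{\left(-6,15 \right)} \right)} - 12150 = \left(-52 + 1 - 34\right) - 12150 = -85 - 12150 = -12235$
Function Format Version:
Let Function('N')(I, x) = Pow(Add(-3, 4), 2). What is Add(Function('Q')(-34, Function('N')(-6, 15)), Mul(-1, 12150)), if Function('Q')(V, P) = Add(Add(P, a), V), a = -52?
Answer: -12235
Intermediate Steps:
Function('N')(I, x) = 1 (Function('N')(I, x) = Pow(1, 2) = 1)
Function('Q')(V, P) = Add(-52, P, V) (Function('Q')(V, P) = Add(Add(P, -52), V) = Add(Add(-52, P), V) = Add(-52, P, V))
Add(Function('Q')(-34, Function('N')(-6, 15)), Mul(-1, 12150)) = Add(Add(-52, 1, -34), Mul(-1, 12150)) = Add(-85, -12150) = -12235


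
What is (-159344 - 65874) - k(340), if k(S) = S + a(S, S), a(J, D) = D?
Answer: -225898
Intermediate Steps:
k(S) = 2*S (k(S) = S + S = 2*S)
(-159344 - 65874) - k(340) = (-159344 - 65874) - 2*340 = -225218 - 1*680 = -225218 - 680 = -225898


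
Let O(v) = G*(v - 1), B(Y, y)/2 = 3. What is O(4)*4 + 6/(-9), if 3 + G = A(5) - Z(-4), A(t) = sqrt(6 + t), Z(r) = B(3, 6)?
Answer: -326/3 + 12*sqrt(11) ≈ -68.867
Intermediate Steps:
B(Y, y) = 6 (B(Y, y) = 2*3 = 6)
Z(r) = 6
G = -9 + sqrt(11) (G = -3 + (sqrt(6 + 5) - 1*6) = -3 + (sqrt(11) - 6) = -3 + (-6 + sqrt(11)) = -9 + sqrt(11) ≈ -5.6834)
O(v) = (-1 + v)*(-9 + sqrt(11)) (O(v) = (-9 + sqrt(11))*(v - 1) = (-9 + sqrt(11))*(-1 + v) = (-1 + v)*(-9 + sqrt(11)))
O(4)*4 + 6/(-9) = -(-1 + 4)*(9 - sqrt(11))*4 + 6/(-9) = -1*3*(9 - sqrt(11))*4 + 6*(-1/9) = (-27 + 3*sqrt(11))*4 - 2/3 = (-108 + 12*sqrt(11)) - 2/3 = -326/3 + 12*sqrt(11)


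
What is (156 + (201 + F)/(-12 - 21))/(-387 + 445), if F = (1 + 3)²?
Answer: 4931/1914 ≈ 2.5763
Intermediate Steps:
F = 16 (F = 4² = 16)
(156 + (201 + F)/(-12 - 21))/(-387 + 445) = (156 + (201 + 16)/(-12 - 21))/(-387 + 445) = (156 + 217/(-33))/58 = (156 + 217*(-1/33))*(1/58) = (156 - 217/33)*(1/58) = (4931/33)*(1/58) = 4931/1914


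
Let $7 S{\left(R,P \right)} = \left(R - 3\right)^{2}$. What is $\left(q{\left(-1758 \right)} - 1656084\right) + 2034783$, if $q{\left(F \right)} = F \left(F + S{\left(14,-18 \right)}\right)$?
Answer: $\frac{24072123}{7} \approx 3.4389 \cdot 10^{6}$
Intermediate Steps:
$S{\left(R,P \right)} = \frac{\left(-3 + R\right)^{2}}{7}$ ($S{\left(R,P \right)} = \frac{\left(R - 3\right)^{2}}{7} = \frac{\left(-3 + R\right)^{2}}{7}$)
$q{\left(F \right)} = F \left(\frac{121}{7} + F\right)$ ($q{\left(F \right)} = F \left(F + \frac{\left(-3 + 14\right)^{2}}{7}\right) = F \left(F + \frac{11^{2}}{7}\right) = F \left(F + \frac{1}{7} \cdot 121\right) = F \left(F + \frac{121}{7}\right) = F \left(\frac{121}{7} + F\right)$)
$\left(q{\left(-1758 \right)} - 1656084\right) + 2034783 = \left(\frac{1}{7} \left(-1758\right) \left(121 + 7 \left(-1758\right)\right) - 1656084\right) + 2034783 = \left(\frac{1}{7} \left(-1758\right) \left(121 - 12306\right) - 1656084\right) + 2034783 = \left(\frac{1}{7} \left(-1758\right) \left(-12185\right) - 1656084\right) + 2034783 = \left(\frac{21421230}{7} - 1656084\right) + 2034783 = \frac{9828642}{7} + 2034783 = \frac{24072123}{7}$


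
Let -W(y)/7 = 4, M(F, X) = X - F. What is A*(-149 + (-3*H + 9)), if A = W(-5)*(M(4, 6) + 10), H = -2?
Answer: 45024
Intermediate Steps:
W(y) = -28 (W(y) = -7*4 = -28)
A = -336 (A = -28*((6 - 1*4) + 10) = -28*((6 - 4) + 10) = -28*(2 + 10) = -28*12 = -336)
A*(-149 + (-3*H + 9)) = -336*(-149 + (-3*(-2) + 9)) = -336*(-149 + (6 + 9)) = -336*(-149 + 15) = -336*(-134) = 45024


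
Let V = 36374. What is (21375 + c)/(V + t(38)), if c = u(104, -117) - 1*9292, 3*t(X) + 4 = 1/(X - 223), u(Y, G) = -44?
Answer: 742405/2242981 ≈ 0.33099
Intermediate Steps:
t(X) = -4/3 + 1/(3*(-223 + X)) (t(X) = -4/3 + 1/(3*(X - 223)) = -4/3 + 1/(3*(-223 + X)))
c = -9336 (c = -44 - 1*9292 = -44 - 9292 = -9336)
(21375 + c)/(V + t(38)) = (21375 - 9336)/(36374 + (893 - 4*38)/(3*(-223 + 38))) = 12039/(36374 + (⅓)*(893 - 152)/(-185)) = 12039/(36374 + (⅓)*(-1/185)*741) = 12039/(36374 - 247/185) = 12039/(6728943/185) = 12039*(185/6728943) = 742405/2242981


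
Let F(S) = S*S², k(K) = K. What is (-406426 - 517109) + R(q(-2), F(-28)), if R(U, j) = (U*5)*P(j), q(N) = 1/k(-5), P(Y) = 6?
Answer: -923541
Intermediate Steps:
F(S) = S³
q(N) = -⅕ (q(N) = 1/(-5) = -⅕)
R(U, j) = 30*U (R(U, j) = (U*5)*6 = (5*U)*6 = 30*U)
(-406426 - 517109) + R(q(-2), F(-28)) = (-406426 - 517109) + 30*(-⅕) = -923535 - 6 = -923541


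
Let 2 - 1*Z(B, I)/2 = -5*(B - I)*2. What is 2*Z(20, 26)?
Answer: -232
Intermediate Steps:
Z(B, I) = 4 - 20*I + 20*B (Z(B, I) = 4 - 2*(-5*(B - I))*2 = 4 - 2*(-5*B + 5*I)*2 = 4 - 2*(-10*B + 10*I) = 4 + (-20*I + 20*B) = 4 - 20*I + 20*B)
2*Z(20, 26) = 2*(4 - 20*26 + 20*20) = 2*(4 - 520 + 400) = 2*(-116) = -232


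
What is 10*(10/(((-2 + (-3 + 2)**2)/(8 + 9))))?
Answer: -1700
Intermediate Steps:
10*(10/(((-2 + (-3 + 2)**2)/(8 + 9)))) = 10*(10/(((-2 + (-1)**2)/17))) = 10*(10/(((-2 + 1)*(1/17)))) = 10*(10/((-1*1/17))) = 10*(10/(-1/17)) = 10*(10*(-17)) = 10*(-170) = -1700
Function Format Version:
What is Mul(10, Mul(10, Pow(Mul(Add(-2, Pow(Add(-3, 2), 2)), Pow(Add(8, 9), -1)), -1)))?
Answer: -1700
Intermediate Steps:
Mul(10, Mul(10, Pow(Mul(Add(-2, Pow(Add(-3, 2), 2)), Pow(Add(8, 9), -1)), -1))) = Mul(10, Mul(10, Pow(Mul(Add(-2, Pow(-1, 2)), Pow(17, -1)), -1))) = Mul(10, Mul(10, Pow(Mul(Add(-2, 1), Rational(1, 17)), -1))) = Mul(10, Mul(10, Pow(Mul(-1, Rational(1, 17)), -1))) = Mul(10, Mul(10, Pow(Rational(-1, 17), -1))) = Mul(10, Mul(10, -17)) = Mul(10, -170) = -1700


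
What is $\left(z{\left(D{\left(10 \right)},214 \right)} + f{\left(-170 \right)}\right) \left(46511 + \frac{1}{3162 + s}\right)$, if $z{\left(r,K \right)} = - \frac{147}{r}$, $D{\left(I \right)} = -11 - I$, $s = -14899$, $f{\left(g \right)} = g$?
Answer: $- \frac{88981635778}{11737} \approx -7.5813 \cdot 10^{6}$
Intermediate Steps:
$\left(z{\left(D{\left(10 \right)},214 \right)} + f{\left(-170 \right)}\right) \left(46511 + \frac{1}{3162 + s}\right) = \left(- \frac{147}{-11 - 10} - 170\right) \left(46511 + \frac{1}{3162 - 14899}\right) = \left(- \frac{147}{-11 - 10} - 170\right) \left(46511 + \frac{1}{-11737}\right) = \left(- \frac{147}{-21} - 170\right) \left(46511 - \frac{1}{11737}\right) = \left(\left(-147\right) \left(- \frac{1}{21}\right) - 170\right) \frac{545899606}{11737} = \left(7 - 170\right) \frac{545899606}{11737} = \left(-163\right) \frac{545899606}{11737} = - \frac{88981635778}{11737}$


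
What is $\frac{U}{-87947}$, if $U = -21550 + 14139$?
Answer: $\frac{7411}{87947} \approx 0.084267$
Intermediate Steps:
$U = -7411$
$\frac{U}{-87947} = - \frac{7411}{-87947} = \left(-7411\right) \left(- \frac{1}{87947}\right) = \frac{7411}{87947}$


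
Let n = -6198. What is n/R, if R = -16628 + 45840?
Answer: -3099/14606 ≈ -0.21217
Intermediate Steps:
R = 29212
n/R = -6198/29212 = -6198*1/29212 = -3099/14606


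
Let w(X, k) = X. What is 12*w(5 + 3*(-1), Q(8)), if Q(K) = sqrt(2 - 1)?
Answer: 24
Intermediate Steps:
Q(K) = 1 (Q(K) = sqrt(1) = 1)
12*w(5 + 3*(-1), Q(8)) = 12*(5 + 3*(-1)) = 12*(5 - 3) = 12*2 = 24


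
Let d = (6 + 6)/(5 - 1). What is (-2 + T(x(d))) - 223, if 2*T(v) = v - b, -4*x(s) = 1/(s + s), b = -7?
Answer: -10633/48 ≈ -221.52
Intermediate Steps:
d = 3 (d = 12/4 = 12*(1/4) = 3)
x(s) = -1/(8*s) (x(s) = -1/(4*(s + s)) = -1/(2*s)/4 = -1/(8*s))
T(v) = 7/2 + v/2 (T(v) = (v - 1*(-7))/2 = (v + 7)/2 = (7 + v)/2 = 7/2 + v/2)
(-2 + T(x(d))) - 223 = (-2 + (7/2 + (-1/8/3)/2)) - 223 = (-2 + (7/2 + (-1/8*1/3)/2)) - 223 = (-2 + (7/2 + (1/2)*(-1/24))) - 223 = (-2 + (7/2 - 1/48)) - 223 = (-2 + 167/48) - 223 = 71/48 - 223 = -10633/48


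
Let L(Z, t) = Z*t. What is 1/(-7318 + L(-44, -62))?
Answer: -1/4590 ≈ -0.00021786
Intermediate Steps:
1/(-7318 + L(-44, -62)) = 1/(-7318 - 44*(-62)) = 1/(-7318 + 2728) = 1/(-4590) = -1/4590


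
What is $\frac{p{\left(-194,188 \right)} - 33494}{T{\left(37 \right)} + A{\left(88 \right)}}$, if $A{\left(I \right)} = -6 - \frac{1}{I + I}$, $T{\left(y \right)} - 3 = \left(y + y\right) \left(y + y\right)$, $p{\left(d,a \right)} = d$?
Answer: $- \frac{5929088}{963247} \approx -6.1553$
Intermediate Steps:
$T{\left(y \right)} = 3 + 4 y^{2}$ ($T{\left(y \right)} = 3 + \left(y + y\right) \left(y + y\right) = 3 + 2 y 2 y = 3 + 4 y^{2}$)
$A{\left(I \right)} = -6 - \frac{1}{2 I}$
$\frac{p{\left(-194,188 \right)} - 33494}{T{\left(37 \right)} + A{\left(88 \right)}} = \frac{-194 - 33494}{\left(3 + 4 \cdot 37^{2}\right) - \left(6 + \frac{1}{2 \cdot 88}\right)} = - \frac{33688}{\left(3 + 4 \cdot 1369\right) - \frac{1057}{176}} = - \frac{33688}{\left(3 + 5476\right) - \frac{1057}{176}} = - \frac{33688}{5479 - \frac{1057}{176}} = - \frac{33688}{\frac{963247}{176}} = \left(-33688\right) \frac{176}{963247} = - \frac{5929088}{963247}$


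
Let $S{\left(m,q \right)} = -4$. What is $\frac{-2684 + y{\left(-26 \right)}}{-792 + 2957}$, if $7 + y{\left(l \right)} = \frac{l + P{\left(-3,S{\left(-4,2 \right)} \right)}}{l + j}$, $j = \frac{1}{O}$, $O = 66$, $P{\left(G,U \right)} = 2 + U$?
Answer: $- \frac{659031}{530425} \approx -1.2425$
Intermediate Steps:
$j = \frac{1}{66} \approx 0.015152$
$y{\left(l \right)} = -7 + \frac{-2 + l}{\frac{1}{66} + l}$ ($y{\left(l \right)} = -7 + \frac{l + \left(2 - 4\right)}{l + \frac{1}{66}} = -7 + \frac{l - 2}{\frac{1}{66} + l} = -7 + \frac{-2 + l}{\frac{1}{66} + l}$)
$\frac{-2684 + y{\left(-26 \right)}}{-792 + 2957} = \frac{-2684 + \frac{-139 - -10296}{1 + 66 \left(-26\right)}}{-792 + 2957} = \frac{-2684 + \frac{-139 + 10296}{1 - 1716}}{2165} = \left(-2684 + \frac{1}{-1715} \cdot 10157\right) \frac{1}{2165} = \left(-2684 - \frac{1451}{245}\right) \frac{1}{2165} = \left(- \frac{659031}{245}\right) \frac{1}{2165} = - \frac{659031}{530425}$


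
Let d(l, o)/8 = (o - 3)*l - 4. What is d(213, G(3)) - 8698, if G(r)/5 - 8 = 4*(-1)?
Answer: 20238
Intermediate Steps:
G(r) = 20 (G(r) = 40 + 5*(4*(-1)) = 40 + 5*(-4) = 40 - 20 = 20)
d(l, o) = -32 + 8*l*(-3 + o) (d(l, o) = 8*((o - 3)*l - 4) = 8*((-3 + o)*l - 4) = 8*(l*(-3 + o) - 4) = 8*(-4 + l*(-3 + o)) = -32 + 8*l*(-3 + o))
d(213, G(3)) - 8698 = (-32 - 24*213 + 8*213*20) - 8698 = (-32 - 5112 + 34080) - 8698 = 28936 - 8698 = 20238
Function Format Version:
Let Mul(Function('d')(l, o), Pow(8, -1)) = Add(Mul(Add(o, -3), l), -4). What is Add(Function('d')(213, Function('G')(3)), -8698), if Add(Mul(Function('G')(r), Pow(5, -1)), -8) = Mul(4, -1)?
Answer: 20238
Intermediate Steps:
Function('G')(r) = 20 (Function('G')(r) = Add(40, Mul(5, Mul(4, -1))) = Add(40, Mul(5, -4)) = Add(40, -20) = 20)
Function('d')(l, o) = Add(-32, Mul(8, l, Add(-3, o))) (Function('d')(l, o) = Mul(8, Add(Mul(Add(o, -3), l), -4)) = Mul(8, Add(Mul(Add(-3, o), l), -4)) = Mul(8, Add(Mul(l, Add(-3, o)), -4)) = Mul(8, Add(-4, Mul(l, Add(-3, o)))) = Add(-32, Mul(8, l, Add(-3, o))))
Add(Function('d')(213, Function('G')(3)), -8698) = Add(Add(-32, Mul(-24, 213), Mul(8, 213, 20)), -8698) = Add(Add(-32, -5112, 34080), -8698) = Add(28936, -8698) = 20238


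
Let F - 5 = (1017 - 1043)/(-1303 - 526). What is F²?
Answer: 84107241/3345241 ≈ 25.142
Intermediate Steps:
F = 9171/1829 (F = 5 + (1017 - 1043)/(-1303 - 526) = 5 - 26/(-1829) = 5 - 26*(-1/1829) = 5 + 26/1829 = 9171/1829 ≈ 5.0142)
F² = (9171/1829)² = 84107241/3345241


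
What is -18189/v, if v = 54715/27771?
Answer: -505126719/54715 ≈ -9232.0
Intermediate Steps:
v = 54715/27771 (v = 54715*(1/27771) = 54715/27771 ≈ 1.9702)
-18189/v = -18189/54715/27771 = -18189*27771/54715 = -1*505126719/54715 = -505126719/54715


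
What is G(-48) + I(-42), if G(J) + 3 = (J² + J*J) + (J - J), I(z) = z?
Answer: 4563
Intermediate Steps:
G(J) = -3 + 2*J² (G(J) = -3 + ((J² + J*J) + (J - J)) = -3 + ((J² + J²) + 0) = -3 + (2*J² + 0) = -3 + 2*J²)
G(-48) + I(-42) = (-3 + 2*(-48)²) - 42 = (-3 + 2*2304) - 42 = (-3 + 4608) - 42 = 4605 - 42 = 4563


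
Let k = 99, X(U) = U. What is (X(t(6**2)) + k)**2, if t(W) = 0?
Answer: 9801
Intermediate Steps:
(X(t(6**2)) + k)**2 = (0 + 99)**2 = 99**2 = 9801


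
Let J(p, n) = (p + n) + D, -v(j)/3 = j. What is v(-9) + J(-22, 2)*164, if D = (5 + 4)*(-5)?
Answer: -10633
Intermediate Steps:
v(j) = -3*j
D = -45 (D = 9*(-5) = -45)
J(p, n) = -45 + n + p (J(p, n) = (p + n) - 45 = (n + p) - 45 = -45 + n + p)
v(-9) + J(-22, 2)*164 = -3*(-9) + (-45 + 2 - 22)*164 = 27 - 65*164 = 27 - 10660 = -10633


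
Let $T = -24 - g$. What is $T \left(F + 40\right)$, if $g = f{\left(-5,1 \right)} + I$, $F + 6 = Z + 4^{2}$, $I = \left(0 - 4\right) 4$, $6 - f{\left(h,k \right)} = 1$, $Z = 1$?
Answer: $-663$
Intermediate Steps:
$f{\left(h,k \right)} = 5$ ($f{\left(h,k \right)} = 6 - 1 = 5$)
$I = -16$ ($I = \left(-4\right) 4 = -16$)
$F = 11$ ($F = -6 + \left(1 + 4^{2}\right) = -6 + \left(1 + 16\right) = -6 + 17 = 11$)
$g = -11$ ($g = 5 - 16 = -11$)
$T = -13$ ($T = -24 - -11 = -24 + 11 = -13$)
$T \left(F + 40\right) = - 13 \left(11 + 40\right) = \left(-13\right) 51 = -663$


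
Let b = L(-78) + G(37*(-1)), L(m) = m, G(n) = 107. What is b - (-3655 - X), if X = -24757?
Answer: -21073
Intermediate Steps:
b = 29 (b = -78 + 107 = 29)
b - (-3655 - X) = 29 - (-3655 - 1*(-24757)) = 29 - (-3655 + 24757) = 29 - 1*21102 = 29 - 21102 = -21073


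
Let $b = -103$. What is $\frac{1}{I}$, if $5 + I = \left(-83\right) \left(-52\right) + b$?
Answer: $\frac{1}{4208} \approx 0.00023764$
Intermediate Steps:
$I = 4208$ ($I = -5 - -4213 = -5 + \left(4316 - 103\right) = -5 + 4213 = 4208$)
$\frac{1}{I} = \frac{1}{4208}$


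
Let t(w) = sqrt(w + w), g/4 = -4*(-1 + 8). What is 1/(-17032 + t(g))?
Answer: -2129/36261156 - I*sqrt(14)/72522312 ≈ -5.8713e-5 - 5.1593e-8*I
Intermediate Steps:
g = -112 (g = 4*(-4*(-1 + 8)) = 4*(-4*7) = 4*(-28) = -112)
t(w) = sqrt(2)*sqrt(w) (t(w) = sqrt(2*w) = sqrt(2)*sqrt(w))
1/(-17032 + t(g)) = 1/(-17032 + sqrt(2)*sqrt(-112)) = 1/(-17032 + sqrt(2)*(4*I*sqrt(7))) = 1/(-17032 + 4*I*sqrt(14))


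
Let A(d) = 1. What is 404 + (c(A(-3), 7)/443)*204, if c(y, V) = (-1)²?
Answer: 179176/443 ≈ 404.46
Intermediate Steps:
c(y, V) = 1
404 + (c(A(-3), 7)/443)*204 = 404 + (1/443)*204 = 404 + 204/443 = 179176/443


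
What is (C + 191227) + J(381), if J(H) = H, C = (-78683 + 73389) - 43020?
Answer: 143294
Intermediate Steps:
C = -48314 (C = -5294 - 43020 = -48314)
(C + 191227) + J(381) = (-48314 + 191227) + 381 = 142913 + 381 = 143294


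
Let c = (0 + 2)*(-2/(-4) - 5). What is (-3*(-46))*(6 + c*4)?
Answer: -4140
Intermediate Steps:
c = -9 (c = 2*(-2*(-¼) - 5) = 2*(½ - 5) = 2*(-9/2) = -9)
(-3*(-46))*(6 + c*4) = (-3*(-46))*(6 - 9*4) = 138*(6 - 36) = 138*(-30) = -4140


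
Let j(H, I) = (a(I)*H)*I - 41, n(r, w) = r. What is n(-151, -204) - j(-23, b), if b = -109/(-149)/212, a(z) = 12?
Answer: -861149/7897 ≈ -109.05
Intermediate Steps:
b = 109/31588 (b = -109*(-1/149)*(1/212) = (109/149)*(1/212) = 109/31588 ≈ 0.0034507)
j(H, I) = -41 + 12*H*I (j(H, I) = (12*H)*I - 41 = 12*H*I - 41 = -41 + 12*H*I)
n(-151, -204) - j(-23, b) = -151 - (-41 + 12*(-23)*(109/31588)) = -151 - (-41 - 7521/7897) = -151 - 1*(-331298/7897) = -151 + 331298/7897 = -861149/7897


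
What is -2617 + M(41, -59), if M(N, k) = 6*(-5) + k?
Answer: -2706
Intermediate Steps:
M(N, k) = -30 + k
-2617 + M(41, -59) = -2617 + (-30 - 59) = -2617 - 89 = -2706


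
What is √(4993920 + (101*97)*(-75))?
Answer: √4259145 ≈ 2063.8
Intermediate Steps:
√(4993920 + (101*97)*(-75)) = √(4993920 + 9797*(-75)) = √(4993920 - 734775) = √4259145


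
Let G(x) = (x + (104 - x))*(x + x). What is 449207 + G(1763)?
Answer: 815911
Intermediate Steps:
G(x) = 208*x (G(x) = 104*(2*x) = 208*x)
449207 + G(1763) = 449207 + 208*1763 = 449207 + 366704 = 815911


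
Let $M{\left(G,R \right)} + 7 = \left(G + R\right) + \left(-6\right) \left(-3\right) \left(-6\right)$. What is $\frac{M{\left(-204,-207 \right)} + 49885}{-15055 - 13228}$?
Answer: $- \frac{49359}{28283} \approx -1.7452$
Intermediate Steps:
$M{\left(G,R \right)} = -115 + G + R$ ($M{\left(G,R \right)} = -7 + \left(\left(G + R\right) + \left(-6\right) \left(-3\right) \left(-6\right)\right) = -7 + \left(\left(G + R\right) + 18 \left(-6\right)\right) = -7 - \left(108 - G - R\right) = -7 + \left(-108 + G + R\right) = -115 + G + R$)
$\frac{M{\left(-204,-207 \right)} + 49885}{-15055 - 13228} = \frac{\left(-115 - 204 - 207\right) + 49885}{-15055 - 13228} = \frac{-526 + 49885}{-28283} = 49359 \left(- \frac{1}{28283}\right) = - \frac{49359}{28283}$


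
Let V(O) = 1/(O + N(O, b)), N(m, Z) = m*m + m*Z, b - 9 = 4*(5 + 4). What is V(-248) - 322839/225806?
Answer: -8086358369/5655988688 ≈ -1.4297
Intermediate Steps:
b = 45 (b = 9 + 4*(5 + 4) = 9 + 4*9 = 9 + 36 = 45)
N(m, Z) = m**2 + Z*m
V(O) = 1/(O + O*(45 + O))
V(-248) - 322839/225806 = 1/((-248)*(46 - 248)) - 322839/225806 = -1/248/(-202) - 322839/225806 = -1/248*(-1/202) - 1*322839/225806 = 1/50096 - 322839/225806 = -8086358369/5655988688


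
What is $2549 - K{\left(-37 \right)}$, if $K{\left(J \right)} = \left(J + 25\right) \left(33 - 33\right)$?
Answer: $2549$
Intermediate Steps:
$K{\left(J \right)} = 0$ ($K{\left(J \right)} = \left(25 + J\right) 0 = 0$)
$2549 - K{\left(-37 \right)} = 2549 - 0 = 2549 + 0 = 2549$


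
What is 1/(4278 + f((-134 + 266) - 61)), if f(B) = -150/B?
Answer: 71/303588 ≈ 0.00023387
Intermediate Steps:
1/(4278 + f((-134 + 266) - 61)) = 1/(4278 - 150/((-134 + 266) - 61)) = 1/(4278 - 150/(132 - 61)) = 1/(4278 - 150/71) = 1/(303588/71) = 71/303588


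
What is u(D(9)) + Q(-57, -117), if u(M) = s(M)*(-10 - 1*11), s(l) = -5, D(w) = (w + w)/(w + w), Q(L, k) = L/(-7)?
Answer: 792/7 ≈ 113.14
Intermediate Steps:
Q(L, k) = -L/7 (Q(L, k) = L*(-1/7) = -L/7)
D(w) = 1 (D(w) = (2*w)/((2*w)) = (2*w)*(1/(2*w)) = 1)
u(M) = 105 (u(M) = -5*(-10 - 1*11) = -5*(-10 - 11) = -5*(-21) = 105)
u(D(9)) + Q(-57, -117) = 105 - 1/7*(-57) = 105 + 57/7 = 792/7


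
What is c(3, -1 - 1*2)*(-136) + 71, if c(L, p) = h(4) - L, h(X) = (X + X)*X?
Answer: -3873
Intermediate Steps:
h(X) = 2*X² (h(X) = (2*X)*X = 2*X²)
c(L, p) = 32 - L (c(L, p) = 2*4² - L = 2*16 - L = 32 - L)
c(3, -1 - 1*2)*(-136) + 71 = (32 - 1*3)*(-136) + 71 = (32 - 3)*(-136) + 71 = 29*(-136) + 71 = -3944 + 71 = -3873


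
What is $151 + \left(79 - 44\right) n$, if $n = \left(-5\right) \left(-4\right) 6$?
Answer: $4351$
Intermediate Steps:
$n = 120$ ($n = 20 \cdot 6 = 120$)
$151 + \left(79 - 44\right) n = 151 + \left(79 - 44\right) 120 = 151 + 35 \cdot 120 = 151 + 4200 = 4351$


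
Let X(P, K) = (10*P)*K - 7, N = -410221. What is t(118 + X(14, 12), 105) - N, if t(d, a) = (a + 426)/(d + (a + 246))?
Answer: 97632657/238 ≈ 4.1022e+5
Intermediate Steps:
X(P, K) = -7 + 10*K*P (X(P, K) = 10*K*P - 7 = -7 + 10*K*P)
t(d, a) = (426 + a)/(246 + a + d) (t(d, a) = (426 + a)/(d + (246 + a)) = (426 + a)/(246 + a + d))
t(118 + X(14, 12), 105) - N = (426 + 105)/(246 + 105 + (118 + (-7 + 10*12*14))) - 1*(-410221) = 531/(246 + 105 + (118 + (-7 + 1680))) + 410221 = 531/(246 + 105 + (118 + 1673)) + 410221 = 531/(246 + 105 + 1791) + 410221 = 531/2142 + 410221 = (1/2142)*531 + 410221 = 59/238 + 410221 = 97632657/238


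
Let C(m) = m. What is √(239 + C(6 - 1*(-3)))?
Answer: 2*√62 ≈ 15.748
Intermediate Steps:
√(239 + C(6 - 1*(-3))) = √(239 + (6 - 1*(-3))) = √(239 + (6 + 3)) = √(239 + 9) = √248 = 2*√62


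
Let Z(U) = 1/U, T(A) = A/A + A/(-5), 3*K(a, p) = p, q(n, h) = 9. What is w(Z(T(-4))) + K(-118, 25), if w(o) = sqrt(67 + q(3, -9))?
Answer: 25/3 + 2*sqrt(19) ≈ 17.051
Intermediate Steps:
K(a, p) = p/3
T(A) = 1 - A/5 (T(A) = 1 + A*(-1/5) = 1 - A/5)
w(o) = 2*sqrt(19) (w(o) = sqrt(67 + 9) = sqrt(76) = 2*sqrt(19))
w(Z(T(-4))) + K(-118, 25) = 2*sqrt(19) + (1/3)*25 = 2*sqrt(19) + 25/3 = 25/3 + 2*sqrt(19)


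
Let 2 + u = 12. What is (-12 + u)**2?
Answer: 4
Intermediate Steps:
u = 10 (u = -2 + 12 = 10)
(-12 + u)**2 = (-12 + 10)**2 = (-2)**2 = 4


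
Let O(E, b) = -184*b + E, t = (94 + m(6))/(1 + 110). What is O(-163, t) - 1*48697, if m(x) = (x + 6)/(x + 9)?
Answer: -9068172/185 ≈ -49017.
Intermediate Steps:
m(x) = (6 + x)/(9 + x)
t = 158/185 (t = (94 + (6 + 6)/(9 + 6))/(1 + 110) = (94 + 12/15)/111 = (94 + (1/15)*12)*(1/111) = (94 + 4/5)*(1/111) = (474/5)*(1/111) = 158/185 ≈ 0.85405)
O(E, b) = E - 184*b
O(-163, t) - 1*48697 = (-163 - 184*158/185) - 1*48697 = (-163 - 29072/185) - 48697 = -59227/185 - 48697 = -9068172/185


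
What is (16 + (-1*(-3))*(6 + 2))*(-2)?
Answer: -80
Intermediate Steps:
(16 + (-1*(-3))*(6 + 2))*(-2) = (16 + 3*8)*(-2) = (16 + 24)*(-2) = 40*(-2) = -80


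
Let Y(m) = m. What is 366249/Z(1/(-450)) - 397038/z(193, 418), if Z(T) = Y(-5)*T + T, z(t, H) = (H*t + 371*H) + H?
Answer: 9730915065087/236170 ≈ 4.1203e+7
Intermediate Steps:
z(t, H) = 372*H + H*t (z(t, H) = (371*H + H*t) + H = 372*H + H*t)
Z(T) = -4*T (Z(T) = -5*T + T = -4*T)
366249/Z(1/(-450)) - 397038/z(193, 418) = 366249/((-4/(-450))) - 397038*1/(418*(372 + 193)) = 366249/((-4*(-1/450))) - 397038/(418*565) = 366249/(2/225) - 397038/236170 = 366249*(225/2) - 397038*1/236170 = 82406025/2 - 198519/118085 = 9730915065087/236170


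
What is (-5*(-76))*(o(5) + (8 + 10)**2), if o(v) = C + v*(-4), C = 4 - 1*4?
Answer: 115520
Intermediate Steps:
C = 0 (C = 4 - 4 = 0)
o(v) = -4*v (o(v) = 0 + v*(-4) = 0 - 4*v = -4*v)
(-5*(-76))*(o(5) + (8 + 10)**2) = (-5*(-76))*(-4*5 + (8 + 10)**2) = 380*(-20 + 18**2) = 380*(-20 + 324) = 380*304 = 115520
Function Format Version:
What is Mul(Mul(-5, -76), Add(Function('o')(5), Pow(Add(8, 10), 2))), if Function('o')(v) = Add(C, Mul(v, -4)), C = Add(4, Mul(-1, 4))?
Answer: 115520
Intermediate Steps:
C = 0 (C = Add(4, -4) = 0)
Function('o')(v) = Mul(-4, v) (Function('o')(v) = Add(0, Mul(v, -4)) = Add(0, Mul(-4, v)) = Mul(-4, v))
Mul(Mul(-5, -76), Add(Function('o')(5), Pow(Add(8, 10), 2))) = Mul(Mul(-5, -76), Add(Mul(-4, 5), Pow(Add(8, 10), 2))) = Mul(380, Add(-20, Pow(18, 2))) = Mul(380, Add(-20, 324)) = Mul(380, 304) = 115520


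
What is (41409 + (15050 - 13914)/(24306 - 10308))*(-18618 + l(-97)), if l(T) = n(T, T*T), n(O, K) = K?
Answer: -2668972262231/6999 ≈ -3.8134e+8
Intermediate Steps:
l(T) = T**2 (l(T) = T*T = T**2)
(41409 + (15050 - 13914)/(24306 - 10308))*(-18618 + l(-97)) = (41409 + (15050 - 13914)/(24306 - 10308))*(-18618 + (-97)**2) = (41409 + 1136/13998)*(-18618 + 9409) = (41409 + 1136*(1/13998))*(-9209) = (41409 + 568/6999)*(-9209) = (289822159/6999)*(-9209) = -2668972262231/6999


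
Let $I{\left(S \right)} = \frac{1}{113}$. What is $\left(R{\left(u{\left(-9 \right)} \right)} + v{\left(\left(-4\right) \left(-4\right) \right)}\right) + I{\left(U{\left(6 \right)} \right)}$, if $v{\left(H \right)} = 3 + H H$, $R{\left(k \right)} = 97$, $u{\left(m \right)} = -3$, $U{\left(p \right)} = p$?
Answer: $\frac{40229}{113} \approx 356.01$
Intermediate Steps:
$I{\left(S \right)} = \frac{1}{113}$
$v{\left(H \right)} = 3 + H^{2}$
$\left(R{\left(u{\left(-9 \right)} \right)} + v{\left(\left(-4\right) \left(-4\right) \right)}\right) + I{\left(U{\left(6 \right)} \right)} = \left(97 + \left(3 + \left(\left(-4\right) \left(-4\right)\right)^{2}\right)\right) + \frac{1}{113} = \left(97 + \left(3 + 16^{2}\right)\right) + \frac{1}{113} = \left(97 + \left(3 + 256\right)\right) + \frac{1}{113} = \left(97 + 259\right) + \frac{1}{113} = 356 + \frac{1}{113} = \frac{40229}{113}$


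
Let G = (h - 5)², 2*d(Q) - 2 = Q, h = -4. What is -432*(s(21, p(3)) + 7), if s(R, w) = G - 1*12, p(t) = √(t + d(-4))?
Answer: -32832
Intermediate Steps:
d(Q) = 1 + Q/2
G = 81 (G = (-4 - 5)² = (-9)² = 81)
p(t) = √(-1 + t) (p(t) = √(t + (1 + (½)*(-4))) = √(t + (1 - 2)) = √(t - 1) = √(-1 + t))
s(R, w) = 69 (s(R, w) = 81 - 1*12 = 81 - 12 = 69)
-432*(s(21, p(3)) + 7) = -432*(69 + 7) = -432*76 = -32832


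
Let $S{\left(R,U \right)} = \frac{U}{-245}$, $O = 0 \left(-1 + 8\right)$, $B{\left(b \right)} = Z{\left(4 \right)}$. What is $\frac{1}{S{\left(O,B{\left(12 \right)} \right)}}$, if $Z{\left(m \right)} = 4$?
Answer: $- \frac{245}{4} \approx -61.25$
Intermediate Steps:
$B{\left(b \right)} = 4$
$O = 0$ ($O = 0 \cdot 7 = 0$)
$S{\left(R,U \right)} = - \frac{U}{245}$ ($S{\left(R,U \right)} = U \left(- \frac{1}{245}\right) = - \frac{U}{245}$)
$\frac{1}{S{\left(O,B{\left(12 \right)} \right)}} = \frac{1}{\left(- \frac{1}{245}\right) 4} = \frac{1}{- \frac{4}{245}} = - \frac{245}{4}$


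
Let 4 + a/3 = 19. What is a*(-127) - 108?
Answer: -5823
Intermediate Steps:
a = 45 (a = -12 + 3*19 = -12 + 57 = 45)
a*(-127) - 108 = 45*(-127) - 108 = -5715 - 108 = -5823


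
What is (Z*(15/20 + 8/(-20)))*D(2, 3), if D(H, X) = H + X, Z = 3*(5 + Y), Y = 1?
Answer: 63/2 ≈ 31.500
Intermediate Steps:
Z = 18 (Z = 3*(5 + 1) = 3*6 = 18)
(Z*(15/20 + 8/(-20)))*D(2, 3) = (18*(15/20 + 8/(-20)))*(2 + 3) = (18*(15*(1/20) + 8*(-1/20)))*5 = (18*(3/4 - 2/5))*5 = (18*(7/20))*5 = (63/10)*5 = 63/2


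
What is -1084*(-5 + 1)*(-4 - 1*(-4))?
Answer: 0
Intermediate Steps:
-1084*(-5 + 1)*(-4 - 1*(-4)) = -(-4336)*(-4 + 4) = -(-4336)*0 = -1084*0 = 0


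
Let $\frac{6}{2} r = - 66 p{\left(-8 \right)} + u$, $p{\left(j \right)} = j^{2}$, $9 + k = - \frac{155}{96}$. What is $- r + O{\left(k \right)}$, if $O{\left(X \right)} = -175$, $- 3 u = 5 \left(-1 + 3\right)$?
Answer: $\frac{11107}{9} \approx 1234.1$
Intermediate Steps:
$k = - \frac{1019}{96}$ ($k = -9 - \frac{155}{96} = - \frac{1019}{96} \approx -10.615$)
$u = - \frac{10}{3}$ ($u = - \frac{5 \left(-1 + 3\right)}{3} = - \frac{5 \cdot 2}{3} = \left(- \frac{1}{3}\right) 10 = - \frac{10}{3} \approx -3.3333$)
$r = - \frac{12682}{9}$ ($r = \frac{- 66 \left(-8\right)^{2} - \frac{10}{3}}{3} = \frac{\left(-66\right) 64 - \frac{10}{3}}{3} = \frac{-4224 - \frac{10}{3}}{3} = \frac{1}{3} \left(- \frac{12682}{3}\right) = - \frac{12682}{9} \approx -1409.1$)
$- r + O{\left(k \right)} = \left(-1\right) \left(- \frac{12682}{9}\right) - 175 = \frac{12682}{9} - 175 = \frac{11107}{9}$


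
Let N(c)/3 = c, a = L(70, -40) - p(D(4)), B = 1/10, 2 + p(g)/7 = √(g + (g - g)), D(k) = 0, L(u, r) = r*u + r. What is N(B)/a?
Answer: -1/9420 ≈ -0.00010616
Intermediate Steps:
L(u, r) = r + r*u
p(g) = -14 + 7*√g (p(g) = -14 + 7*√(g + (g - g)) = -14 + 7*√(g + 0) = -14 + 7*√g)
B = ⅒ ≈ 0.10000
a = -2826 (a = -40*(1 + 70) - (-14 + 7*√0) = -40*71 - (-14 + 7*0) = -2840 - (-14 + 0) = -2840 - 1*(-14) = -2840 + 14 = -2826)
N(c) = 3*c
N(B)/a = (3*(⅒))/(-2826) = (3/10)*(-1/2826) = -1/9420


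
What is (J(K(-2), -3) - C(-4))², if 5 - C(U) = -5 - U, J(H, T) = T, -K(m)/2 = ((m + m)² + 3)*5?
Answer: 81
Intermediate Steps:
K(m) = -30 - 40*m² (K(m) = -2*((m + m)² + 3)*5 = -2*((2*m)² + 3)*5 = -2*(4*m² + 3)*5 = -2*(3 + 4*m²)*5 = -2*(15 + 20*m²) = -30 - 40*m²)
C(U) = 10 + U (C(U) = 5 - (-5 - U) = 5 + (5 + U) = 10 + U)
(J(K(-2), -3) - C(-4))² = (-3 - (10 - 4))² = (-3 - 1*6)² = (-3 - 6)² = (-9)² = 81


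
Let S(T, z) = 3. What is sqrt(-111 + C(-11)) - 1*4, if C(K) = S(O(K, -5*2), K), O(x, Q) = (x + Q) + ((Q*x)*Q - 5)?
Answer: -4 + 6*I*sqrt(3) ≈ -4.0 + 10.392*I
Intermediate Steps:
O(x, Q) = -5 + Q + x + x*Q**2 (O(x, Q) = (Q + x) + (x*Q**2 - 5) = (Q + x) + (-5 + x*Q**2) = -5 + Q + x + x*Q**2)
C(K) = 3
sqrt(-111 + C(-11)) - 1*4 = sqrt(-111 + 3) - 1*4 = sqrt(-108) - 4 = 6*I*sqrt(3) - 4 = -4 + 6*I*sqrt(3)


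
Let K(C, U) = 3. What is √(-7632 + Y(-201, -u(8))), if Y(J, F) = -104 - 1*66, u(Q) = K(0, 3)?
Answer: I*√7802 ≈ 88.329*I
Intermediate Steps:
u(Q) = 3
Y(J, F) = -170 (Y(J, F) = -104 - 66 = -170)
√(-7632 + Y(-201, -u(8))) = √(-7632 - 170) = √(-7802) = I*√7802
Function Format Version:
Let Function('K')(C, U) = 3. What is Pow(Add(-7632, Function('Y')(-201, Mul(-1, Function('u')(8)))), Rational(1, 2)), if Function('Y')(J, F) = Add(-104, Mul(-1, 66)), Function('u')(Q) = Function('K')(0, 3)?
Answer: Mul(I, Pow(7802, Rational(1, 2))) ≈ Mul(88.329, I)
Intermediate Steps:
Function('u')(Q) = 3
Function('Y')(J, F) = -170 (Function('Y')(J, F) = Add(-104, -66) = -170)
Pow(Add(-7632, Function('Y')(-201, Mul(-1, Function('u')(8)))), Rational(1, 2)) = Pow(Add(-7632, -170), Rational(1, 2)) = Pow(-7802, Rational(1, 2)) = Mul(I, Pow(7802, Rational(1, 2)))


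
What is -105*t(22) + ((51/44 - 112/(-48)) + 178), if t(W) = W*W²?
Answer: -147557323/132 ≈ -1.1179e+6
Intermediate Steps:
t(W) = W³
-105*t(22) + ((51/44 - 112/(-48)) + 178) = -105*22³ + ((51/44 - 112/(-48)) + 178) = -105*10648 + ((51*(1/44) - 112*(-1/48)) + 178) = -1118040 + ((51/44 + 7/3) + 178) = -1118040 + (461/132 + 178) = -1118040 + 23957/132 = -147557323/132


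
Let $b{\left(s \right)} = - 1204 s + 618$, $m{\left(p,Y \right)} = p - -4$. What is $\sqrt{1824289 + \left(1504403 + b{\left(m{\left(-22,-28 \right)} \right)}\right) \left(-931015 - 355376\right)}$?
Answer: $i \sqrt{1963922310674} \approx 1.4014 \cdot 10^{6} i$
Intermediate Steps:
$m{\left(p,Y \right)} = 4 + p$ ($m{\left(p,Y \right)} = p + 4 = 4 + p$)
$b{\left(s \right)} = 618 - 1204 s$
$\sqrt{1824289 + \left(1504403 + b{\left(m{\left(-22,-28 \right)} \right)}\right) \left(-931015 - 355376\right)} = \sqrt{1824289 + \left(1504403 - \left(-618 + 1204 \left(4 - 22\right)\right)\right) \left(-931015 - 355376\right)} = \sqrt{1824289 + \left(1504403 + \left(618 - -21672\right)\right) \left(-1286391\right)} = \sqrt{1824289 + \left(1504403 + \left(618 + 21672\right)\right) \left(-1286391\right)} = \sqrt{1824289 + \left(1504403 + 22290\right) \left(-1286391\right)} = \sqrt{1824289 + 1526693 \left(-1286391\right)} = \sqrt{1824289 - 1963924134963} = \sqrt{-1963922310674} = i \sqrt{1963922310674}$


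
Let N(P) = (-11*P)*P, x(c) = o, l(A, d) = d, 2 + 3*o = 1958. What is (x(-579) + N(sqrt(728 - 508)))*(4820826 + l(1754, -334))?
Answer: -8522629856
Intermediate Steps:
o = 652 (o = -2/3 + (1/3)*1958 = -2/3 + 1958/3 = 652)
x(c) = 652
N(P) = -11*P**2
(x(-579) + N(sqrt(728 - 508)))*(4820826 + l(1754, -334)) = (652 - 11*(sqrt(728 - 508))**2)*(4820826 - 334) = (652 - 11*(sqrt(220))**2)*4820492 = (652 - 11*(2*sqrt(55))**2)*4820492 = (652 - 11*220)*4820492 = (652 - 2420)*4820492 = -1768*4820492 = -8522629856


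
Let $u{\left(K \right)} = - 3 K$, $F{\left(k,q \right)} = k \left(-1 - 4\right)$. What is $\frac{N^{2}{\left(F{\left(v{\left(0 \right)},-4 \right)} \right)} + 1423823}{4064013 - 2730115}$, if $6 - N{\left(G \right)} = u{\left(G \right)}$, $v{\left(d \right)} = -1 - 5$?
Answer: $\frac{1433039}{1333898} \approx 1.0743$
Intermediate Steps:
$v{\left(d \right)} = -6$
$F{\left(k,q \right)} = - 5 k$ ($F{\left(k,q \right)} = k \left(-5\right) = - 5 k$)
$N{\left(G \right)} = 6 + 3 G$ ($N{\left(G \right)} = 6 - - 3 G = 6 + 3 G$)
$\frac{N^{2}{\left(F{\left(v{\left(0 \right)},-4 \right)} \right)} + 1423823}{4064013 - 2730115} = \frac{\left(6 + 3 \left(\left(-5\right) \left(-6\right)\right)\right)^{2} + 1423823}{4064013 - 2730115} = \frac{\left(6 + 3 \cdot 30\right)^{2} + 1423823}{1333898} = \left(\left(6 + 90\right)^{2} + 1423823\right) \frac{1}{1333898} = \left(96^{2} + 1423823\right) \frac{1}{1333898} = \left(9216 + 1423823\right) \frac{1}{1333898} = 1433039 \cdot \frac{1}{1333898} = \frac{1433039}{1333898}$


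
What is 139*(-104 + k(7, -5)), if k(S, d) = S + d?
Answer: -14178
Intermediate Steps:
139*(-104 + k(7, -5)) = 139*(-104 + (7 - 5)) = 139*(-104 + 2) = 139*(-102) = -14178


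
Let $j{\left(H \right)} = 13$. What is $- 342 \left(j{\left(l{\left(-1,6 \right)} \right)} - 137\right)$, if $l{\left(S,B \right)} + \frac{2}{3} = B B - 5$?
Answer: $42408$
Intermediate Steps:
$l{\left(S,B \right)} = - \frac{17}{3} + B^{2}$ ($l{\left(S,B \right)} = - \frac{2}{3} + \left(B B - 5\right) = - \frac{2}{3} + \left(B^{2} - 5\right) = - \frac{2}{3} + \left(-5 + B^{2}\right) = - \frac{17}{3} + B^{2}$)
$- 342 \left(j{\left(l{\left(-1,6 \right)} \right)} - 137\right) = - 342 \left(13 - 137\right) = \left(-342\right) \left(-124\right) = 42408$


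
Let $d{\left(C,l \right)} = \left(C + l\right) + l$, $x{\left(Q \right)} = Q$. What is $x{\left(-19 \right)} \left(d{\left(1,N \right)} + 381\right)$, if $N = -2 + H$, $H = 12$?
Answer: $-7638$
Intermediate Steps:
$N = 10$ ($N = -2 + 12 = 10$)
$d{\left(C,l \right)} = C + 2 l$
$x{\left(-19 \right)} \left(d{\left(1,N \right)} + 381\right) = - 19 \left(\left(1 + 2 \cdot 10\right) + 381\right) = - 19 \left(\left(1 + 20\right) + 381\right) = - 19 \left(21 + 381\right) = \left(-19\right) 402 = -7638$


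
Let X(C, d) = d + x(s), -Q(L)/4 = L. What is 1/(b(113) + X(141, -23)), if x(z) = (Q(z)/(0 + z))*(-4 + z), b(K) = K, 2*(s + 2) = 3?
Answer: 1/108 ≈ 0.0092593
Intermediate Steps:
Q(L) = -4*L
s = -½ (s = -2 + (½)*3 = -2 + 3/2 = -½ ≈ -0.50000)
x(z) = 16 - 4*z (x(z) = ((-4*z)/(0 + z))*(-4 + z) = ((-4*z)/z)*(-4 + z) = -4*(-4 + z) = 16 - 4*z)
X(C, d) = 18 + d (X(C, d) = d + (16 - 4*(-½)) = d + (16 + 2) = d + 18 = 18 + d)
1/(b(113) + X(141, -23)) = 1/(113 + (18 - 23)) = 1/(113 - 5) = 1/108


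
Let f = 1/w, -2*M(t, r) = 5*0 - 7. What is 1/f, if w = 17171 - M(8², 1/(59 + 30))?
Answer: 34335/2 ≈ 17168.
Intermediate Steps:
M(t, r) = 7/2 (M(t, r) = -(5*0 - 7)/2 = -(0 - 7)/2 = -½*(-7) = 7/2)
w = 34335/2 (w = 17171 - 1*7/2 = 17171 - 7/2 = 34335/2 ≈ 17168.)
f = 2/34335 (f = 1/(34335/2) = 2/34335 ≈ 5.8250e-5)
1/f = 1/(2/34335) = 34335/2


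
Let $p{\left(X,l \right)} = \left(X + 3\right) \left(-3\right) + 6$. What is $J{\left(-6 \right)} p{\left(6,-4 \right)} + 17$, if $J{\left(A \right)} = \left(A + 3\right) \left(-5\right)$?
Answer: $-298$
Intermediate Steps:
$p{\left(X,l \right)} = -3 - 3 X$ ($p{\left(X,l \right)} = \left(3 + X\right) \left(-3\right) + 6 = \left(-9 - 3 X\right) + 6 = -3 - 3 X$)
$J{\left(A \right)} = -15 - 5 A$ ($J{\left(A \right)} = \left(3 + A\right) \left(-5\right) = -15 - 5 A$)
$J{\left(-6 \right)} p{\left(6,-4 \right)} + 17 = \left(-15 - -30\right) \left(-3 - 18\right) + 17 = \left(-15 + 30\right) \left(-3 - 18\right) + 17 = 15 \left(-21\right) + 17 = -315 + 17 = -298$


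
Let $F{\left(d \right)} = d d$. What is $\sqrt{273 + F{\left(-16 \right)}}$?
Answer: $23$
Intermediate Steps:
$F{\left(d \right)} = d^{2}$
$\sqrt{273 + F{\left(-16 \right)}} = \sqrt{273 + \left(-16\right)^{2}} = \sqrt{273 + 256} = \sqrt{529} = 23$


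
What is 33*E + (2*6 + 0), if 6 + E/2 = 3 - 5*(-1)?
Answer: 144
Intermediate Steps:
E = 4 (E = -12 + 2*(3 - 5*(-1)) = -12 + 2*(3 + 5) = -12 + 2*8 = -12 + 16 = 4)
33*E + (2*6 + 0) = 33*4 + (2*6 + 0) = 132 + (12 + 0) = 132 + 12 = 144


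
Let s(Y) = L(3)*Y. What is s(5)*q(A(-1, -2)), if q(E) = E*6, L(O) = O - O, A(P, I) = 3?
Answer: 0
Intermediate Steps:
L(O) = 0
q(E) = 6*E
s(Y) = 0 (s(Y) = 0*Y = 0)
s(5)*q(A(-1, -2)) = 0*(6*3) = 0*18 = 0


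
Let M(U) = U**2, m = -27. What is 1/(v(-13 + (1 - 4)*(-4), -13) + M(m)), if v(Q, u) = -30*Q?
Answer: 1/759 ≈ 0.0013175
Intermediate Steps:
1/(v(-13 + (1 - 4)*(-4), -13) + M(m)) = 1/(-30*(-13 + (1 - 4)*(-4)) + (-27)**2) = 1/(-30*(-13 - 3*(-4)) + 729) = 1/(-30*(-13 + 12) + 729) = 1/(-30*(-1) + 729) = 1/(30 + 729) = 1/759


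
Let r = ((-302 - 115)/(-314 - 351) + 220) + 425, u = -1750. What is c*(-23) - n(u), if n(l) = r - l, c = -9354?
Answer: 141476338/665 ≈ 2.1275e+5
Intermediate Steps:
r = 429342/665 (r = (-417/(-665) + 220) + 425 = (-417*(-1/665) + 220) + 425 = (417/665 + 220) + 425 = 146717/665 + 425 = 429342/665 ≈ 645.63)
n(l) = 429342/665 - l
c*(-23) - n(u) = -9354*(-23) - (429342/665 - 1*(-1750)) = 215142 - (429342/665 + 1750) = 215142 - 1*1593092/665 = 215142 - 1593092/665 = 141476338/665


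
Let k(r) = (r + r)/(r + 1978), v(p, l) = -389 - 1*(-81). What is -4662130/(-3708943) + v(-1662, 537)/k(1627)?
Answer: -2051508599800/6034450261 ≈ -339.97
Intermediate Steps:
v(p, l) = -308 (v(p, l) = -389 + 81 = -308)
k(r) = 2*r/(1978 + r) (k(r) = (2*r)/(1978 + r) = 2*r/(1978 + r))
-4662130/(-3708943) + v(-1662, 537)/k(1627) = -4662130/(-3708943) - 308/(2*1627/(1978 + 1627)) = -4662130*(-1/3708943) - 308/(2*1627/3605) = 4662130/3708943 - 308/(2*1627*(1/3605)) = 4662130/3708943 - 308/3254/3605 = 4662130/3708943 - 308*3605/3254 = 4662130/3708943 - 555170/1627 = -2051508599800/6034450261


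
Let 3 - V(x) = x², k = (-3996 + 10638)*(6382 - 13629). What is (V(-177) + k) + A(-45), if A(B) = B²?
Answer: -48163875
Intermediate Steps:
k = -48134574 (k = 6642*(-7247) = -48134574)
V(x) = 3 - x²
(V(-177) + k) + A(-45) = ((3 - 1*(-177)²) - 48134574) + (-45)² = ((3 - 1*31329) - 48134574) + 2025 = ((3 - 31329) - 48134574) + 2025 = (-31326 - 48134574) + 2025 = -48165900 + 2025 = -48163875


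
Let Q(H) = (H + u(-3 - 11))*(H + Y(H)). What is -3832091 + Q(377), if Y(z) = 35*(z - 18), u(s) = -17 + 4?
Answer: 878797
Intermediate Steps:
u(s) = -13
Y(z) = -630 + 35*z (Y(z) = 35*(-18 + z) = -630 + 35*z)
Q(H) = (-630 + 36*H)*(-13 + H) (Q(H) = (H - 13)*(H + (-630 + 35*H)) = (-13 + H)*(-630 + 36*H) = (-630 + 36*H)*(-13 + H))
-3832091 + Q(377) = -3832091 + (8190 - 1098*377 + 36*377²) = -3832091 + (8190 - 413946 + 36*142129) = -3832091 + (8190 - 413946 + 5116644) = -3832091 + 4710888 = 878797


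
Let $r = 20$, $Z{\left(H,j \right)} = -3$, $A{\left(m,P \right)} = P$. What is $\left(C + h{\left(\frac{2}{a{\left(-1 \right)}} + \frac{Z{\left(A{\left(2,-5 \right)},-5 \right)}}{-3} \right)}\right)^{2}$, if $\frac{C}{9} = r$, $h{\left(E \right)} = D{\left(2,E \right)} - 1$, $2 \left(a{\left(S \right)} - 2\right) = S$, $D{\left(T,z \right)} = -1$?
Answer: $31684$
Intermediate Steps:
$a{\left(S \right)} = 2 + \frac{S}{2}$
$h{\left(E \right)} = -2$ ($h{\left(E \right)} = -1 - 1 = -2$)
$C = 180$ ($C = 9 \cdot 20 = 180$)
$\left(C + h{\left(\frac{2}{a{\left(-1 \right)}} + \frac{Z{\left(A{\left(2,-5 \right)},-5 \right)}}{-3} \right)}\right)^{2} = \left(180 - 2\right)^{2} = 178^{2} = 31684$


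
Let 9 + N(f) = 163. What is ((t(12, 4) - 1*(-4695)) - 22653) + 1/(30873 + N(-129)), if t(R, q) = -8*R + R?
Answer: -559789133/31027 ≈ -18042.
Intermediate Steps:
t(R, q) = -7*R
N(f) = 154 (N(f) = -9 + 163 = 154)
((t(12, 4) - 1*(-4695)) - 22653) + 1/(30873 + N(-129)) = ((-7*12 - 1*(-4695)) - 22653) + 1/(30873 + 154) = ((-84 + 4695) - 22653) + 1/31027 = (4611 - 22653) + 1/31027 = -18042 + 1/31027 = -559789133/31027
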